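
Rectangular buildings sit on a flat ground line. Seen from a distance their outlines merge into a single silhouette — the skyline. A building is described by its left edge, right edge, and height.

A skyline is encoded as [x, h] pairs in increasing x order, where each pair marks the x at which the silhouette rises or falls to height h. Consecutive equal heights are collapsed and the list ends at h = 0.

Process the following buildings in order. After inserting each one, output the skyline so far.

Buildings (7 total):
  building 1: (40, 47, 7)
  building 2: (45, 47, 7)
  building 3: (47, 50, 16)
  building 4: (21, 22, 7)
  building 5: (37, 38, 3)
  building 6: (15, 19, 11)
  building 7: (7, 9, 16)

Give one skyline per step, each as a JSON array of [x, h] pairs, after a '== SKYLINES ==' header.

== SKYLINES ==
[[40,7],[47,0]]
[[40,7],[47,0]]
[[40,7],[47,16],[50,0]]
[[21,7],[22,0],[40,7],[47,16],[50,0]]
[[21,7],[22,0],[37,3],[38,0],[40,7],[47,16],[50,0]]
[[15,11],[19,0],[21,7],[22,0],[37,3],[38,0],[40,7],[47,16],[50,0]]
[[7,16],[9,0],[15,11],[19,0],[21,7],[22,0],[37,3],[38,0],[40,7],[47,16],[50,0]]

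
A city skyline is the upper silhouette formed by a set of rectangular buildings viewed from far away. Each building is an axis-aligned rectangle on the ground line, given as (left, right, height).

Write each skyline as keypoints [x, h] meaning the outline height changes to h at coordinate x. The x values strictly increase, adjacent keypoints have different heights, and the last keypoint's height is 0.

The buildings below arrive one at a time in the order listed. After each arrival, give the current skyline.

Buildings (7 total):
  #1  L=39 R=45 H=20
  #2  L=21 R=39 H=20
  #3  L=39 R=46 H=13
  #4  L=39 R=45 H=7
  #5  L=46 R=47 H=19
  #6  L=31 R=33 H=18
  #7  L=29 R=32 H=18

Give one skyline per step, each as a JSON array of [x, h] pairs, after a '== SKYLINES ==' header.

== SKYLINES ==
[[39,20],[45,0]]
[[21,20],[45,0]]
[[21,20],[45,13],[46,0]]
[[21,20],[45,13],[46,0]]
[[21,20],[45,13],[46,19],[47,0]]
[[21,20],[45,13],[46,19],[47,0]]
[[21,20],[45,13],[46,19],[47,0]]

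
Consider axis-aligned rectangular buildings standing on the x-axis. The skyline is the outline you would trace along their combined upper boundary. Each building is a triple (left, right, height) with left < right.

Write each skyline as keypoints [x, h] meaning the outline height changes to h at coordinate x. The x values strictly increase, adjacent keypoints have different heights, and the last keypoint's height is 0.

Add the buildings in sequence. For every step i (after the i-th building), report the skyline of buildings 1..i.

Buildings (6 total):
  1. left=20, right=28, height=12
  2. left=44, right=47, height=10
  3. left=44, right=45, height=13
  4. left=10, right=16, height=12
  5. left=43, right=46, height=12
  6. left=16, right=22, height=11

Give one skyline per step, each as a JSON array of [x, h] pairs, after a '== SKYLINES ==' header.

== SKYLINES ==
[[20,12],[28,0]]
[[20,12],[28,0],[44,10],[47,0]]
[[20,12],[28,0],[44,13],[45,10],[47,0]]
[[10,12],[16,0],[20,12],[28,0],[44,13],[45,10],[47,0]]
[[10,12],[16,0],[20,12],[28,0],[43,12],[44,13],[45,12],[46,10],[47,0]]
[[10,12],[16,11],[20,12],[28,0],[43,12],[44,13],[45,12],[46,10],[47,0]]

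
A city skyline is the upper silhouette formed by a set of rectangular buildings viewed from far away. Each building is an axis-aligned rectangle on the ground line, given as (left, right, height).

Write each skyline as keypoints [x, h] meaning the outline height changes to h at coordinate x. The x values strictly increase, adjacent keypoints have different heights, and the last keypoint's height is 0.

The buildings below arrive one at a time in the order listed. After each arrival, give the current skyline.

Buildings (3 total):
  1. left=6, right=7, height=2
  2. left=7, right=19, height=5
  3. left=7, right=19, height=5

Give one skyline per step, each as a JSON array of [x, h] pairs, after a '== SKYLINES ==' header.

== SKYLINES ==
[[6,2],[7,0]]
[[6,2],[7,5],[19,0]]
[[6,2],[7,5],[19,0]]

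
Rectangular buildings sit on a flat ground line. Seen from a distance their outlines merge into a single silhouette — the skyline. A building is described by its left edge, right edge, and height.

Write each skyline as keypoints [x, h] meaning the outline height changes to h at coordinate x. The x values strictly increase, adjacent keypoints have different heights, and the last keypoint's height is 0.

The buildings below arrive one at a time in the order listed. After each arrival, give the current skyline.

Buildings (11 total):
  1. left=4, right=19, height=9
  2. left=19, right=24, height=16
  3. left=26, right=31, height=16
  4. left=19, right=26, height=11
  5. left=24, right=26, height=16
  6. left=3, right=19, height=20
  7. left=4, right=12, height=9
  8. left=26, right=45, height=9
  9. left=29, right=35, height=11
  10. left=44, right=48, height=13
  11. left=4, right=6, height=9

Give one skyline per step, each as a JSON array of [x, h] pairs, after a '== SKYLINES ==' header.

== SKYLINES ==
[[4,9],[19,0]]
[[4,9],[19,16],[24,0]]
[[4,9],[19,16],[24,0],[26,16],[31,0]]
[[4,9],[19,16],[24,11],[26,16],[31,0]]
[[4,9],[19,16],[31,0]]
[[3,20],[19,16],[31,0]]
[[3,20],[19,16],[31,0]]
[[3,20],[19,16],[31,9],[45,0]]
[[3,20],[19,16],[31,11],[35,9],[45,0]]
[[3,20],[19,16],[31,11],[35,9],[44,13],[48,0]]
[[3,20],[19,16],[31,11],[35,9],[44,13],[48,0]]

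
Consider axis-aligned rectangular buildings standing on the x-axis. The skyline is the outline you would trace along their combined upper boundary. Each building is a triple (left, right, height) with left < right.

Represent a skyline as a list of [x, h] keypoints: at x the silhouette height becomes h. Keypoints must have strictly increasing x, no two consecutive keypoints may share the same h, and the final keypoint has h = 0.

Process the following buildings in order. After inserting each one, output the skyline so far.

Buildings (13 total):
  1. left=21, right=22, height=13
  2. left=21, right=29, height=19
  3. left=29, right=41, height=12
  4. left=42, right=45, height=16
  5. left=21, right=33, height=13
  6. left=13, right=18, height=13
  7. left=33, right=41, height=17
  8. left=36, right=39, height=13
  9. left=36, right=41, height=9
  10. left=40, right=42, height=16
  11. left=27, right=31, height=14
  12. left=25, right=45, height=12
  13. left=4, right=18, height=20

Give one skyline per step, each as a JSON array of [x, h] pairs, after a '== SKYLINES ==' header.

== SKYLINES ==
[[21,13],[22,0]]
[[21,19],[29,0]]
[[21,19],[29,12],[41,0]]
[[21,19],[29,12],[41,0],[42,16],[45,0]]
[[21,19],[29,13],[33,12],[41,0],[42,16],[45,0]]
[[13,13],[18,0],[21,19],[29,13],[33,12],[41,0],[42,16],[45,0]]
[[13,13],[18,0],[21,19],[29,13],[33,17],[41,0],[42,16],[45,0]]
[[13,13],[18,0],[21,19],[29,13],[33,17],[41,0],[42,16],[45,0]]
[[13,13],[18,0],[21,19],[29,13],[33,17],[41,0],[42,16],[45,0]]
[[13,13],[18,0],[21,19],[29,13],[33,17],[41,16],[45,0]]
[[13,13],[18,0],[21,19],[29,14],[31,13],[33,17],[41,16],[45,0]]
[[13,13],[18,0],[21,19],[29,14],[31,13],[33,17],[41,16],[45,0]]
[[4,20],[18,0],[21,19],[29,14],[31,13],[33,17],[41,16],[45,0]]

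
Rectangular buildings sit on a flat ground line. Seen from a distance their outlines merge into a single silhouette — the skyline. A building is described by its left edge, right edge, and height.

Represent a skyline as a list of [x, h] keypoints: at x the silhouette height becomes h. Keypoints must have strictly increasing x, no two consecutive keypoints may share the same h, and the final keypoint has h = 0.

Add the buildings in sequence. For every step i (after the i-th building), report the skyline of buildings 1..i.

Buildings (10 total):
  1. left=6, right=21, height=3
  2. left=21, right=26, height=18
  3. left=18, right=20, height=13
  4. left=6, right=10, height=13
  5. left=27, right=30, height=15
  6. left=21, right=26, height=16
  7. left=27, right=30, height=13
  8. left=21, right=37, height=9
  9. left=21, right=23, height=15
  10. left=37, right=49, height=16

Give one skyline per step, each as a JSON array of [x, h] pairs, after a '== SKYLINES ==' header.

== SKYLINES ==
[[6,3],[21,0]]
[[6,3],[21,18],[26,0]]
[[6,3],[18,13],[20,3],[21,18],[26,0]]
[[6,13],[10,3],[18,13],[20,3],[21,18],[26,0]]
[[6,13],[10,3],[18,13],[20,3],[21,18],[26,0],[27,15],[30,0]]
[[6,13],[10,3],[18,13],[20,3],[21,18],[26,0],[27,15],[30,0]]
[[6,13],[10,3],[18,13],[20,3],[21,18],[26,0],[27,15],[30,0]]
[[6,13],[10,3],[18,13],[20,3],[21,18],[26,9],[27,15],[30,9],[37,0]]
[[6,13],[10,3],[18,13],[20,3],[21,18],[26,9],[27,15],[30,9],[37,0]]
[[6,13],[10,3],[18,13],[20,3],[21,18],[26,9],[27,15],[30,9],[37,16],[49,0]]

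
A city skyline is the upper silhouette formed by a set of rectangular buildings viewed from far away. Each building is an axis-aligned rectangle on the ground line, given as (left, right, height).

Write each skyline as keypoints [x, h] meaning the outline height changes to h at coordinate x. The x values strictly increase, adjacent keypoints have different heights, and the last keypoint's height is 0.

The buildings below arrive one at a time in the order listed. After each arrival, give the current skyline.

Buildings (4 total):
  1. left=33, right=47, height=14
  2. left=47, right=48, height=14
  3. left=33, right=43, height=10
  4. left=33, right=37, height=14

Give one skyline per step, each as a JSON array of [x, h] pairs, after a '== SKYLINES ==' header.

== SKYLINES ==
[[33,14],[47,0]]
[[33,14],[48,0]]
[[33,14],[48,0]]
[[33,14],[48,0]]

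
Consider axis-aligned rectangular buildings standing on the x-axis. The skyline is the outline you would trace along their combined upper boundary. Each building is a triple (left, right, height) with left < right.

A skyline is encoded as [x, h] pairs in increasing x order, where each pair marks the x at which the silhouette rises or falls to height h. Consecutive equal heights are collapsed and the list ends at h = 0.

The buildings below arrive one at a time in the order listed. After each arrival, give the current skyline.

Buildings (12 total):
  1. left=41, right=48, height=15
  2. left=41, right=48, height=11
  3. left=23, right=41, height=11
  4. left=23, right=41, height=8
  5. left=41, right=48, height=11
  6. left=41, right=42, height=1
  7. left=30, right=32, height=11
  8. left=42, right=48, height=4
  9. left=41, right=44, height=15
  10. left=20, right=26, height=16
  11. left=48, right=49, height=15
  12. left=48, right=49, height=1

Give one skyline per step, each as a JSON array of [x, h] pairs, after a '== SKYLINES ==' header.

== SKYLINES ==
[[41,15],[48,0]]
[[41,15],[48,0]]
[[23,11],[41,15],[48,0]]
[[23,11],[41,15],[48,0]]
[[23,11],[41,15],[48,0]]
[[23,11],[41,15],[48,0]]
[[23,11],[41,15],[48,0]]
[[23,11],[41,15],[48,0]]
[[23,11],[41,15],[48,0]]
[[20,16],[26,11],[41,15],[48,0]]
[[20,16],[26,11],[41,15],[49,0]]
[[20,16],[26,11],[41,15],[49,0]]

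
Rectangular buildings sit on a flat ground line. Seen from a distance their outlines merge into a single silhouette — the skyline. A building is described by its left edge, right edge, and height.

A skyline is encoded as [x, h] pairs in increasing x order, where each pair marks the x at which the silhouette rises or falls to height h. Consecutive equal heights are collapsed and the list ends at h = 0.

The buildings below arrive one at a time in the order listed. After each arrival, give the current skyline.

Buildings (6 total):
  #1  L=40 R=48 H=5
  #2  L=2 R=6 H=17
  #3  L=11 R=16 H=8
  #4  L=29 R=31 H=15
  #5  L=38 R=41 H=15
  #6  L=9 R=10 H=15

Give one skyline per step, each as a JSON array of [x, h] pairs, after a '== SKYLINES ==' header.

== SKYLINES ==
[[40,5],[48,0]]
[[2,17],[6,0],[40,5],[48,0]]
[[2,17],[6,0],[11,8],[16,0],[40,5],[48,0]]
[[2,17],[6,0],[11,8],[16,0],[29,15],[31,0],[40,5],[48,0]]
[[2,17],[6,0],[11,8],[16,0],[29,15],[31,0],[38,15],[41,5],[48,0]]
[[2,17],[6,0],[9,15],[10,0],[11,8],[16,0],[29,15],[31,0],[38,15],[41,5],[48,0]]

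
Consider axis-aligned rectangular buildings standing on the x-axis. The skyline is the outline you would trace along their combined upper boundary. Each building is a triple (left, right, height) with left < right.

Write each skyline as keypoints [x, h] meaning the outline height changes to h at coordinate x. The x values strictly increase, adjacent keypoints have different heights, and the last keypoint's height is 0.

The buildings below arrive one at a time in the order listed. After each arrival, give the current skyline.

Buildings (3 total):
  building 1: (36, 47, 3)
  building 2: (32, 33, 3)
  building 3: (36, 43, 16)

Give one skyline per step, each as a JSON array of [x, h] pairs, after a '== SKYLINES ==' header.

== SKYLINES ==
[[36,3],[47,0]]
[[32,3],[33,0],[36,3],[47,0]]
[[32,3],[33,0],[36,16],[43,3],[47,0]]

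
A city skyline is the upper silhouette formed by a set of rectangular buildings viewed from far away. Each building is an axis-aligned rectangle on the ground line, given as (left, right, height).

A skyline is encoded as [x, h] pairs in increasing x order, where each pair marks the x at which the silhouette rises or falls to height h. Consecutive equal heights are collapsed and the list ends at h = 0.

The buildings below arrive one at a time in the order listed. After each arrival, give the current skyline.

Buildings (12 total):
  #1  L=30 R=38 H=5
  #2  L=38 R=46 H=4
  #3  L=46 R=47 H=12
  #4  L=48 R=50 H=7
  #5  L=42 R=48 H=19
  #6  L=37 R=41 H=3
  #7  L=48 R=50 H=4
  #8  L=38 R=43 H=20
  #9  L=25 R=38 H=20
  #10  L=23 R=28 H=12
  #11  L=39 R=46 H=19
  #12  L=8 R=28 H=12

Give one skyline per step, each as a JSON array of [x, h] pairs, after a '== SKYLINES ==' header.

== SKYLINES ==
[[30,5],[38,0]]
[[30,5],[38,4],[46,0]]
[[30,5],[38,4],[46,12],[47,0]]
[[30,5],[38,4],[46,12],[47,0],[48,7],[50,0]]
[[30,5],[38,4],[42,19],[48,7],[50,0]]
[[30,5],[38,4],[42,19],[48,7],[50,0]]
[[30,5],[38,4],[42,19],[48,7],[50,0]]
[[30,5],[38,20],[43,19],[48,7],[50,0]]
[[25,20],[43,19],[48,7],[50,0]]
[[23,12],[25,20],[43,19],[48,7],[50,0]]
[[23,12],[25,20],[43,19],[48,7],[50,0]]
[[8,12],[25,20],[43,19],[48,7],[50,0]]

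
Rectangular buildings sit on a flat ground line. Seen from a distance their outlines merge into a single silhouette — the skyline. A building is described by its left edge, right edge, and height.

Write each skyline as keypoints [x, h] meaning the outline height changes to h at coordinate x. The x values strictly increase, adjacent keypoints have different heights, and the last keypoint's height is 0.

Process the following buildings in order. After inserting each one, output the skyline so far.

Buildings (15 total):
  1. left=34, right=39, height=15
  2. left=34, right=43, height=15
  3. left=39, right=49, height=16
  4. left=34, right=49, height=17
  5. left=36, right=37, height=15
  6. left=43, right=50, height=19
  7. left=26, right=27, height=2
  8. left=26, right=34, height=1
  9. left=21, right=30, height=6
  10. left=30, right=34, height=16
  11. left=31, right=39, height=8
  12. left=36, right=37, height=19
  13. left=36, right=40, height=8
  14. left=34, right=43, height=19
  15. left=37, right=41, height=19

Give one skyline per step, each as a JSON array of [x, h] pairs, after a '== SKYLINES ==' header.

== SKYLINES ==
[[34,15],[39,0]]
[[34,15],[43,0]]
[[34,15],[39,16],[49,0]]
[[34,17],[49,0]]
[[34,17],[49,0]]
[[34,17],[43,19],[50,0]]
[[26,2],[27,0],[34,17],[43,19],[50,0]]
[[26,2],[27,1],[34,17],[43,19],[50,0]]
[[21,6],[30,1],[34,17],[43,19],[50,0]]
[[21,6],[30,16],[34,17],[43,19],[50,0]]
[[21,6],[30,16],[34,17],[43,19],[50,0]]
[[21,6],[30,16],[34,17],[36,19],[37,17],[43,19],[50,0]]
[[21,6],[30,16],[34,17],[36,19],[37,17],[43,19],[50,0]]
[[21,6],[30,16],[34,19],[50,0]]
[[21,6],[30,16],[34,19],[50,0]]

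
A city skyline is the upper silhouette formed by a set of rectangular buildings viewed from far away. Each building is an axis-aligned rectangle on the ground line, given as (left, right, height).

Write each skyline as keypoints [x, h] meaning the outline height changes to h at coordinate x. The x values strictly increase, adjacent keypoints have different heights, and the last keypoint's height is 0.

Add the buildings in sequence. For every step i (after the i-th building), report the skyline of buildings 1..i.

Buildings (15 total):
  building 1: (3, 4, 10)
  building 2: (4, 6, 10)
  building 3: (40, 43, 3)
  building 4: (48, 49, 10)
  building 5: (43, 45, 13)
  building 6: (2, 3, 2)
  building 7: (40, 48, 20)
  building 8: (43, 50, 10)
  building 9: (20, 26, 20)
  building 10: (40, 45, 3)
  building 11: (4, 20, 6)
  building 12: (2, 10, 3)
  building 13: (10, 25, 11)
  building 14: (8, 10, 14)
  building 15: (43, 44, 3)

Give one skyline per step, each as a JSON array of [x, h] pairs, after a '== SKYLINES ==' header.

== SKYLINES ==
[[3,10],[4,0]]
[[3,10],[6,0]]
[[3,10],[6,0],[40,3],[43,0]]
[[3,10],[6,0],[40,3],[43,0],[48,10],[49,0]]
[[3,10],[6,0],[40,3],[43,13],[45,0],[48,10],[49,0]]
[[2,2],[3,10],[6,0],[40,3],[43,13],[45,0],[48,10],[49,0]]
[[2,2],[3,10],[6,0],[40,20],[48,10],[49,0]]
[[2,2],[3,10],[6,0],[40,20],[48,10],[50,0]]
[[2,2],[3,10],[6,0],[20,20],[26,0],[40,20],[48,10],[50,0]]
[[2,2],[3,10],[6,0],[20,20],[26,0],[40,20],[48,10],[50,0]]
[[2,2],[3,10],[6,6],[20,20],[26,0],[40,20],[48,10],[50,0]]
[[2,3],[3,10],[6,6],[20,20],[26,0],[40,20],[48,10],[50,0]]
[[2,3],[3,10],[6,6],[10,11],[20,20],[26,0],[40,20],[48,10],[50,0]]
[[2,3],[3,10],[6,6],[8,14],[10,11],[20,20],[26,0],[40,20],[48,10],[50,0]]
[[2,3],[3,10],[6,6],[8,14],[10,11],[20,20],[26,0],[40,20],[48,10],[50,0]]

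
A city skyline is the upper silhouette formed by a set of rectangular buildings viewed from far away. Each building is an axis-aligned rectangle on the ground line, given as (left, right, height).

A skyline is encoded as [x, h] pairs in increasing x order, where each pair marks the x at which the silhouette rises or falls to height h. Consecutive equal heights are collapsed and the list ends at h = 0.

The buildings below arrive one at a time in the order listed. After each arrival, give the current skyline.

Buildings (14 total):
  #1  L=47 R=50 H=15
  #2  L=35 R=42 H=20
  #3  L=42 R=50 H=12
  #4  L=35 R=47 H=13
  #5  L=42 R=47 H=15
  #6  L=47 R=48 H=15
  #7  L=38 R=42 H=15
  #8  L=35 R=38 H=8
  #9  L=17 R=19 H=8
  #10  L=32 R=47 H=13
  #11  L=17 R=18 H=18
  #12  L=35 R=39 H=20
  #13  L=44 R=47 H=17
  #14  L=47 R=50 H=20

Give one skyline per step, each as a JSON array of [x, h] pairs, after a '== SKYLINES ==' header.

== SKYLINES ==
[[47,15],[50,0]]
[[35,20],[42,0],[47,15],[50,0]]
[[35,20],[42,12],[47,15],[50,0]]
[[35,20],[42,13],[47,15],[50,0]]
[[35,20],[42,15],[50,0]]
[[35,20],[42,15],[50,0]]
[[35,20],[42,15],[50,0]]
[[35,20],[42,15],[50,0]]
[[17,8],[19,0],[35,20],[42,15],[50,0]]
[[17,8],[19,0],[32,13],[35,20],[42,15],[50,0]]
[[17,18],[18,8],[19,0],[32,13],[35,20],[42,15],[50,0]]
[[17,18],[18,8],[19,0],[32,13],[35,20],[42,15],[50,0]]
[[17,18],[18,8],[19,0],[32,13],[35,20],[42,15],[44,17],[47,15],[50,0]]
[[17,18],[18,8],[19,0],[32,13],[35,20],[42,15],[44,17],[47,20],[50,0]]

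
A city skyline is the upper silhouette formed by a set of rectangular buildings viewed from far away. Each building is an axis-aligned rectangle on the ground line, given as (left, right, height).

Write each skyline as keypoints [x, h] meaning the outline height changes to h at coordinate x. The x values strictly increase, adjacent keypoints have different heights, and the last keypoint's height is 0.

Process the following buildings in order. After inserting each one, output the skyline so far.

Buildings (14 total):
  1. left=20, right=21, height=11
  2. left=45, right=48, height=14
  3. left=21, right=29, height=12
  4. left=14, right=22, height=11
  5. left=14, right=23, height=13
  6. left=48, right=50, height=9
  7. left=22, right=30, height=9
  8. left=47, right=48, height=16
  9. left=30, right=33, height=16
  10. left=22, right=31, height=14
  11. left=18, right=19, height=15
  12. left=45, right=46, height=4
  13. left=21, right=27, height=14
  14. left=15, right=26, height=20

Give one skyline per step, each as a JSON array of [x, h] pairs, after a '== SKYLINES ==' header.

== SKYLINES ==
[[20,11],[21,0]]
[[20,11],[21,0],[45,14],[48,0]]
[[20,11],[21,12],[29,0],[45,14],[48,0]]
[[14,11],[21,12],[29,0],[45,14],[48,0]]
[[14,13],[23,12],[29,0],[45,14],[48,0]]
[[14,13],[23,12],[29,0],[45,14],[48,9],[50,0]]
[[14,13],[23,12],[29,9],[30,0],[45,14],[48,9],[50,0]]
[[14,13],[23,12],[29,9],[30,0],[45,14],[47,16],[48,9],[50,0]]
[[14,13],[23,12],[29,9],[30,16],[33,0],[45,14],[47,16],[48,9],[50,0]]
[[14,13],[22,14],[30,16],[33,0],[45,14],[47,16],[48,9],[50,0]]
[[14,13],[18,15],[19,13],[22,14],[30,16],[33,0],[45,14],[47,16],[48,9],[50,0]]
[[14,13],[18,15],[19,13],[22,14],[30,16],[33,0],[45,14],[47,16],[48,9],[50,0]]
[[14,13],[18,15],[19,13],[21,14],[30,16],[33,0],[45,14],[47,16],[48,9],[50,0]]
[[14,13],[15,20],[26,14],[30,16],[33,0],[45,14],[47,16],[48,9],[50,0]]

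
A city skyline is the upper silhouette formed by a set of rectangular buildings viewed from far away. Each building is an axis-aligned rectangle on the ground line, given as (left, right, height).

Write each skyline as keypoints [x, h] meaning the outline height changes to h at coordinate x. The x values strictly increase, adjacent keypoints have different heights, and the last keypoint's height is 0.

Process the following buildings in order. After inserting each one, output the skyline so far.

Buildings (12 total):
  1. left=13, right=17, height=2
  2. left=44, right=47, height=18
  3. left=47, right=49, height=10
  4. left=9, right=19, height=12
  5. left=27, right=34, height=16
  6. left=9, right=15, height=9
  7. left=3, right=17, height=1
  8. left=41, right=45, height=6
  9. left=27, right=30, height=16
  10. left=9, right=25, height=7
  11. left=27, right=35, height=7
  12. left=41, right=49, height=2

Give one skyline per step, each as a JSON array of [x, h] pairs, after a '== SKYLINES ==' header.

== SKYLINES ==
[[13,2],[17,0]]
[[13,2],[17,0],[44,18],[47,0]]
[[13,2],[17,0],[44,18],[47,10],[49,0]]
[[9,12],[19,0],[44,18],[47,10],[49,0]]
[[9,12],[19,0],[27,16],[34,0],[44,18],[47,10],[49,0]]
[[9,12],[19,0],[27,16],[34,0],[44,18],[47,10],[49,0]]
[[3,1],[9,12],[19,0],[27,16],[34,0],[44,18],[47,10],[49,0]]
[[3,1],[9,12],[19,0],[27,16],[34,0],[41,6],[44,18],[47,10],[49,0]]
[[3,1],[9,12],[19,0],[27,16],[34,0],[41,6],[44,18],[47,10],[49,0]]
[[3,1],[9,12],[19,7],[25,0],[27,16],[34,0],[41,6],[44,18],[47,10],[49,0]]
[[3,1],[9,12],[19,7],[25,0],[27,16],[34,7],[35,0],[41,6],[44,18],[47,10],[49,0]]
[[3,1],[9,12],[19,7],[25,0],[27,16],[34,7],[35,0],[41,6],[44,18],[47,10],[49,0]]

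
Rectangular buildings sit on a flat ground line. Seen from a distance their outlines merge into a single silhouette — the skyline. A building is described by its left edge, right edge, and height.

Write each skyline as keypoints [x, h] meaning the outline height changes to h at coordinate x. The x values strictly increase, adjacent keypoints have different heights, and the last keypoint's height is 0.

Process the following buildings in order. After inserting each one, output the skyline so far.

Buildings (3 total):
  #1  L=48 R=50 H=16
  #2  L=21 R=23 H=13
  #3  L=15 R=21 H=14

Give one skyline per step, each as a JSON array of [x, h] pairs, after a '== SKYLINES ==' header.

== SKYLINES ==
[[48,16],[50,0]]
[[21,13],[23,0],[48,16],[50,0]]
[[15,14],[21,13],[23,0],[48,16],[50,0]]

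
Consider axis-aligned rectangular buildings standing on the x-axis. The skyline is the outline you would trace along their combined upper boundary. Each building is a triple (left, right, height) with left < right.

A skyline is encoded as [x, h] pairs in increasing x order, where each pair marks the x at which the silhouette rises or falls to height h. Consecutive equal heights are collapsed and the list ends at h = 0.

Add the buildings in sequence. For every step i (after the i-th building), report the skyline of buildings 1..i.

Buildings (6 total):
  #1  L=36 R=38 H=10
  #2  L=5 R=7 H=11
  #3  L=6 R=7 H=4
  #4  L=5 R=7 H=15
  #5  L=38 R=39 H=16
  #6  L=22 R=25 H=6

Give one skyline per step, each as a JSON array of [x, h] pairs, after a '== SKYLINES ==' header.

== SKYLINES ==
[[36,10],[38,0]]
[[5,11],[7,0],[36,10],[38,0]]
[[5,11],[7,0],[36,10],[38,0]]
[[5,15],[7,0],[36,10],[38,0]]
[[5,15],[7,0],[36,10],[38,16],[39,0]]
[[5,15],[7,0],[22,6],[25,0],[36,10],[38,16],[39,0]]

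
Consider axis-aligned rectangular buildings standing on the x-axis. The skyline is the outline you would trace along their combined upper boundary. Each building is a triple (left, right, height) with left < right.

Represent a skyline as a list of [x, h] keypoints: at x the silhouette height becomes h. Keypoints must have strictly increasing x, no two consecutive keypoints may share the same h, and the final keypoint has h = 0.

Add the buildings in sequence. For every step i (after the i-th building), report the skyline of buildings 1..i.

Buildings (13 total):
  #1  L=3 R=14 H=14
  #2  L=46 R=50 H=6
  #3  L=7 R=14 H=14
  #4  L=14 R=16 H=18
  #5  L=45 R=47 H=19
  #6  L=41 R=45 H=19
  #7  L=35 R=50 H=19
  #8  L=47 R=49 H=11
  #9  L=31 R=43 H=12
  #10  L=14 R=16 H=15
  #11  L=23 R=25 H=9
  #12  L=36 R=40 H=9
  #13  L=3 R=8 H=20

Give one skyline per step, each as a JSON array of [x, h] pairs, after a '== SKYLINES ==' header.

== SKYLINES ==
[[3,14],[14,0]]
[[3,14],[14,0],[46,6],[50,0]]
[[3,14],[14,0],[46,6],[50,0]]
[[3,14],[14,18],[16,0],[46,6],[50,0]]
[[3,14],[14,18],[16,0],[45,19],[47,6],[50,0]]
[[3,14],[14,18],[16,0],[41,19],[47,6],[50,0]]
[[3,14],[14,18],[16,0],[35,19],[50,0]]
[[3,14],[14,18],[16,0],[35,19],[50,0]]
[[3,14],[14,18],[16,0],[31,12],[35,19],[50,0]]
[[3,14],[14,18],[16,0],[31,12],[35,19],[50,0]]
[[3,14],[14,18],[16,0],[23,9],[25,0],[31,12],[35,19],[50,0]]
[[3,14],[14,18],[16,0],[23,9],[25,0],[31,12],[35,19],[50,0]]
[[3,20],[8,14],[14,18],[16,0],[23,9],[25,0],[31,12],[35,19],[50,0]]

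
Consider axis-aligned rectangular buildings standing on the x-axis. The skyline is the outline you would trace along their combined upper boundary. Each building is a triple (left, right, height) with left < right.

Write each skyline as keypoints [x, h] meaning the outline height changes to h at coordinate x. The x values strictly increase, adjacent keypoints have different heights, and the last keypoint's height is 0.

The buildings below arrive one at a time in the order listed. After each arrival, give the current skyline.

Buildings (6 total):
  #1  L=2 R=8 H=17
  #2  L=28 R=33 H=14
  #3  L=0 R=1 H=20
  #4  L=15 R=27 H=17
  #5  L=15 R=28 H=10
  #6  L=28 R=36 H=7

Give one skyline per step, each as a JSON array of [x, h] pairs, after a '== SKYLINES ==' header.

== SKYLINES ==
[[2,17],[8,0]]
[[2,17],[8,0],[28,14],[33,0]]
[[0,20],[1,0],[2,17],[8,0],[28,14],[33,0]]
[[0,20],[1,0],[2,17],[8,0],[15,17],[27,0],[28,14],[33,0]]
[[0,20],[1,0],[2,17],[8,0],[15,17],[27,10],[28,14],[33,0]]
[[0,20],[1,0],[2,17],[8,0],[15,17],[27,10],[28,14],[33,7],[36,0]]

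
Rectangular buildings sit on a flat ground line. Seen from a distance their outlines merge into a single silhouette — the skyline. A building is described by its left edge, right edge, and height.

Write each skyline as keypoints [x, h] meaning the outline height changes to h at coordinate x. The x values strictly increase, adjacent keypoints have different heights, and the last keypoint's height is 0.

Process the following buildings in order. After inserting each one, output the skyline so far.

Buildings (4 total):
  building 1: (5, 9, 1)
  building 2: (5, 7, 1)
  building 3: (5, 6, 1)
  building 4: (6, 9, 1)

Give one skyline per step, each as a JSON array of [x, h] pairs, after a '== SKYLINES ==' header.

== SKYLINES ==
[[5,1],[9,0]]
[[5,1],[9,0]]
[[5,1],[9,0]]
[[5,1],[9,0]]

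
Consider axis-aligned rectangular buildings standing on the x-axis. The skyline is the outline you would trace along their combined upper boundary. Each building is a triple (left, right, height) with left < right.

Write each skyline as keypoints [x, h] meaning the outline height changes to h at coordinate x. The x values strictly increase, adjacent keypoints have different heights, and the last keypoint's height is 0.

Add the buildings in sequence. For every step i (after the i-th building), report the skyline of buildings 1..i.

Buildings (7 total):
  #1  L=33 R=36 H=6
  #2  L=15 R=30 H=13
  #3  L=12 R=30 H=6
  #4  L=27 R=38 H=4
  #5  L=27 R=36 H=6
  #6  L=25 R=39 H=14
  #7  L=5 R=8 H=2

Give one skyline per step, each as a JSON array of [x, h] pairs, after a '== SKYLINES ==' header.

== SKYLINES ==
[[33,6],[36,0]]
[[15,13],[30,0],[33,6],[36,0]]
[[12,6],[15,13],[30,0],[33,6],[36,0]]
[[12,6],[15,13],[30,4],[33,6],[36,4],[38,0]]
[[12,6],[15,13],[30,6],[36,4],[38,0]]
[[12,6],[15,13],[25,14],[39,0]]
[[5,2],[8,0],[12,6],[15,13],[25,14],[39,0]]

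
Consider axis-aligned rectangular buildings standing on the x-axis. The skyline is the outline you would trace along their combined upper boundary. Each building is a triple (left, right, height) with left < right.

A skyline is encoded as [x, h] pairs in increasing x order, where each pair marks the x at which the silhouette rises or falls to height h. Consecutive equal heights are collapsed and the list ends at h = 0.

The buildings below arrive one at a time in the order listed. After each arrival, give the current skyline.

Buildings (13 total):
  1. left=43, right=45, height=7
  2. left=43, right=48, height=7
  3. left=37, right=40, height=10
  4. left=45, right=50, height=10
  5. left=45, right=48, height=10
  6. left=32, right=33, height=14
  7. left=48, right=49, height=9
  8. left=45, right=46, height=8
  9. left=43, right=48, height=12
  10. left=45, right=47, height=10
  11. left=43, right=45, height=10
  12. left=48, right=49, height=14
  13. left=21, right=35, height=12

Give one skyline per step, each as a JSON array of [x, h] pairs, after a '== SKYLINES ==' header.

== SKYLINES ==
[[43,7],[45,0]]
[[43,7],[48,0]]
[[37,10],[40,0],[43,7],[48,0]]
[[37,10],[40,0],[43,7],[45,10],[50,0]]
[[37,10],[40,0],[43,7],[45,10],[50,0]]
[[32,14],[33,0],[37,10],[40,0],[43,7],[45,10],[50,0]]
[[32,14],[33,0],[37,10],[40,0],[43,7],[45,10],[50,0]]
[[32,14],[33,0],[37,10],[40,0],[43,7],[45,10],[50,0]]
[[32,14],[33,0],[37,10],[40,0],[43,12],[48,10],[50,0]]
[[32,14],[33,0],[37,10],[40,0],[43,12],[48,10],[50,0]]
[[32,14],[33,0],[37,10],[40,0],[43,12],[48,10],[50,0]]
[[32,14],[33,0],[37,10],[40,0],[43,12],[48,14],[49,10],[50,0]]
[[21,12],[32,14],[33,12],[35,0],[37,10],[40,0],[43,12],[48,14],[49,10],[50,0]]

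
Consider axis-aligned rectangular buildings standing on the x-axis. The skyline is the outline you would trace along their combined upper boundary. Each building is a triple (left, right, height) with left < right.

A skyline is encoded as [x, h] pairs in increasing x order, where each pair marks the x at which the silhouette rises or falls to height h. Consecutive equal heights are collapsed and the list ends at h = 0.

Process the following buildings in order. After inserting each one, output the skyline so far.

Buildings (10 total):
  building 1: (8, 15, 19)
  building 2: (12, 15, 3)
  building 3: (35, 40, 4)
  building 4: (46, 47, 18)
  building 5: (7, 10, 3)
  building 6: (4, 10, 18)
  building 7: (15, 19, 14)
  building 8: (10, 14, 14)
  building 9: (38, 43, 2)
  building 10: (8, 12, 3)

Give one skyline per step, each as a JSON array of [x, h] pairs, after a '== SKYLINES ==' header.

== SKYLINES ==
[[8,19],[15,0]]
[[8,19],[15,0]]
[[8,19],[15,0],[35,4],[40,0]]
[[8,19],[15,0],[35,4],[40,0],[46,18],[47,0]]
[[7,3],[8,19],[15,0],[35,4],[40,0],[46,18],[47,0]]
[[4,18],[8,19],[15,0],[35,4],[40,0],[46,18],[47,0]]
[[4,18],[8,19],[15,14],[19,0],[35,4],[40,0],[46,18],[47,0]]
[[4,18],[8,19],[15,14],[19,0],[35,4],[40,0],[46,18],[47,0]]
[[4,18],[8,19],[15,14],[19,0],[35,4],[40,2],[43,0],[46,18],[47,0]]
[[4,18],[8,19],[15,14],[19,0],[35,4],[40,2],[43,0],[46,18],[47,0]]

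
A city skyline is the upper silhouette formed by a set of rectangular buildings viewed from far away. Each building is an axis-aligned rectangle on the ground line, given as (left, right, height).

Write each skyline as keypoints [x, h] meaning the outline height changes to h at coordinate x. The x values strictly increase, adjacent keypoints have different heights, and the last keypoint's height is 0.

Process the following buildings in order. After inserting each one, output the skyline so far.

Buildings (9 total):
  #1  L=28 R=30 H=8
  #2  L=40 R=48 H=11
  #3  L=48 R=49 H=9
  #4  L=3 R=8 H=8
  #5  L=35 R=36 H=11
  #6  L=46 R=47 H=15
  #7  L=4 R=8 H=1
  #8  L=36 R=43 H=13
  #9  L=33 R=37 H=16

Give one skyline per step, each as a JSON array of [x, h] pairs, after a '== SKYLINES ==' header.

== SKYLINES ==
[[28,8],[30,0]]
[[28,8],[30,0],[40,11],[48,0]]
[[28,8],[30,0],[40,11],[48,9],[49,0]]
[[3,8],[8,0],[28,8],[30,0],[40,11],[48,9],[49,0]]
[[3,8],[8,0],[28,8],[30,0],[35,11],[36,0],[40,11],[48,9],[49,0]]
[[3,8],[8,0],[28,8],[30,0],[35,11],[36,0],[40,11],[46,15],[47,11],[48,9],[49,0]]
[[3,8],[8,0],[28,8],[30,0],[35,11],[36,0],[40,11],[46,15],[47,11],[48,9],[49,0]]
[[3,8],[8,0],[28,8],[30,0],[35,11],[36,13],[43,11],[46,15],[47,11],[48,9],[49,0]]
[[3,8],[8,0],[28,8],[30,0],[33,16],[37,13],[43,11],[46,15],[47,11],[48,9],[49,0]]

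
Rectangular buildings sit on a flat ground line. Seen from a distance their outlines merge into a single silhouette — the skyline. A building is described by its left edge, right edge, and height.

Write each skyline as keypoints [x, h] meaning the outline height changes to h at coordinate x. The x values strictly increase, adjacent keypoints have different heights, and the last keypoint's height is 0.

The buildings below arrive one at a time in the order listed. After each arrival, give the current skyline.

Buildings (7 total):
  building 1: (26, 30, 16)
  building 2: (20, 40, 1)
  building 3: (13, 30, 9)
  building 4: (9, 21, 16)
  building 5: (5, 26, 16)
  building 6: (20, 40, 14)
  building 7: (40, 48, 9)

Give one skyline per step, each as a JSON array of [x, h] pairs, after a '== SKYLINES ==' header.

== SKYLINES ==
[[26,16],[30,0]]
[[20,1],[26,16],[30,1],[40,0]]
[[13,9],[26,16],[30,1],[40,0]]
[[9,16],[21,9],[26,16],[30,1],[40,0]]
[[5,16],[30,1],[40,0]]
[[5,16],[30,14],[40,0]]
[[5,16],[30,14],[40,9],[48,0]]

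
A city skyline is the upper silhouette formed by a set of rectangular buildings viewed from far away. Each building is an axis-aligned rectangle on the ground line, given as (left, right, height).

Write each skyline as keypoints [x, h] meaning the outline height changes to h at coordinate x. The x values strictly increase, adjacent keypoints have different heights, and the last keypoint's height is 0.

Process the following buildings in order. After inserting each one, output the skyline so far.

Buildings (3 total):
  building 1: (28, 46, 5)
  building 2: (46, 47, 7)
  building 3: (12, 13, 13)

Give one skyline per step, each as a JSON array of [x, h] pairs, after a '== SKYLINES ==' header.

== SKYLINES ==
[[28,5],[46,0]]
[[28,5],[46,7],[47,0]]
[[12,13],[13,0],[28,5],[46,7],[47,0]]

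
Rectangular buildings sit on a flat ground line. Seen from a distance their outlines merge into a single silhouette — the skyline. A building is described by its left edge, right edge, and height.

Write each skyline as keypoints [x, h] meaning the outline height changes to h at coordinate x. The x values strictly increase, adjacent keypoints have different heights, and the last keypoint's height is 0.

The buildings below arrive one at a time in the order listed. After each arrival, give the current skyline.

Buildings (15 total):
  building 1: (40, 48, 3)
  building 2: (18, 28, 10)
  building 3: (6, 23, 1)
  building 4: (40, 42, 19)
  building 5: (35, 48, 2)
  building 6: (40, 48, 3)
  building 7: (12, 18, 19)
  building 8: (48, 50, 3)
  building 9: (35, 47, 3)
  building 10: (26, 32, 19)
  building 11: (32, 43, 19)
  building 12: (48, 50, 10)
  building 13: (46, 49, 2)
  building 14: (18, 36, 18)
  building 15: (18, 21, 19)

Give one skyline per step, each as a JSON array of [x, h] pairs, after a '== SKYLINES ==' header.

== SKYLINES ==
[[40,3],[48,0]]
[[18,10],[28,0],[40,3],[48,0]]
[[6,1],[18,10],[28,0],[40,3],[48,0]]
[[6,1],[18,10],[28,0],[40,19],[42,3],[48,0]]
[[6,1],[18,10],[28,0],[35,2],[40,19],[42,3],[48,0]]
[[6,1],[18,10],[28,0],[35,2],[40,19],[42,3],[48,0]]
[[6,1],[12,19],[18,10],[28,0],[35,2],[40,19],[42,3],[48,0]]
[[6,1],[12,19],[18,10],[28,0],[35,2],[40,19],[42,3],[50,0]]
[[6,1],[12,19],[18,10],[28,0],[35,3],[40,19],[42,3],[50,0]]
[[6,1],[12,19],[18,10],[26,19],[32,0],[35,3],[40,19],[42,3],[50,0]]
[[6,1],[12,19],[18,10],[26,19],[43,3],[50,0]]
[[6,1],[12,19],[18,10],[26,19],[43,3],[48,10],[50,0]]
[[6,1],[12,19],[18,10],[26,19],[43,3],[48,10],[50,0]]
[[6,1],[12,19],[18,18],[26,19],[43,3],[48,10],[50,0]]
[[6,1],[12,19],[21,18],[26,19],[43,3],[48,10],[50,0]]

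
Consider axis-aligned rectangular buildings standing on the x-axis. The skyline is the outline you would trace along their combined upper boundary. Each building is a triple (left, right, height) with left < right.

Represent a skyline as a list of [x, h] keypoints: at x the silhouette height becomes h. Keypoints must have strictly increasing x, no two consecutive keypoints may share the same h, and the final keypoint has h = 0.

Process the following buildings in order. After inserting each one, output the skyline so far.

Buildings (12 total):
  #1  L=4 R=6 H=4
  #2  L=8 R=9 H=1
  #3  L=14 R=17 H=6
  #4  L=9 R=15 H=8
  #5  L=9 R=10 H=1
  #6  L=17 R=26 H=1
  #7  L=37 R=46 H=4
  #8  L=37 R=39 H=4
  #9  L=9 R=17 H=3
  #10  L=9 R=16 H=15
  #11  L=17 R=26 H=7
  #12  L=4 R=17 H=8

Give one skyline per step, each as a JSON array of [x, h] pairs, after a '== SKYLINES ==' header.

== SKYLINES ==
[[4,4],[6,0]]
[[4,4],[6,0],[8,1],[9,0]]
[[4,4],[6,0],[8,1],[9,0],[14,6],[17,0]]
[[4,4],[6,0],[8,1],[9,8],[15,6],[17,0]]
[[4,4],[6,0],[8,1],[9,8],[15,6],[17,0]]
[[4,4],[6,0],[8,1],[9,8],[15,6],[17,1],[26,0]]
[[4,4],[6,0],[8,1],[9,8],[15,6],[17,1],[26,0],[37,4],[46,0]]
[[4,4],[6,0],[8,1],[9,8],[15,6],[17,1],[26,0],[37,4],[46,0]]
[[4,4],[6,0],[8,1],[9,8],[15,6],[17,1],[26,0],[37,4],[46,0]]
[[4,4],[6,0],[8,1],[9,15],[16,6],[17,1],[26,0],[37,4],[46,0]]
[[4,4],[6,0],[8,1],[9,15],[16,6],[17,7],[26,0],[37,4],[46,0]]
[[4,8],[9,15],[16,8],[17,7],[26,0],[37,4],[46,0]]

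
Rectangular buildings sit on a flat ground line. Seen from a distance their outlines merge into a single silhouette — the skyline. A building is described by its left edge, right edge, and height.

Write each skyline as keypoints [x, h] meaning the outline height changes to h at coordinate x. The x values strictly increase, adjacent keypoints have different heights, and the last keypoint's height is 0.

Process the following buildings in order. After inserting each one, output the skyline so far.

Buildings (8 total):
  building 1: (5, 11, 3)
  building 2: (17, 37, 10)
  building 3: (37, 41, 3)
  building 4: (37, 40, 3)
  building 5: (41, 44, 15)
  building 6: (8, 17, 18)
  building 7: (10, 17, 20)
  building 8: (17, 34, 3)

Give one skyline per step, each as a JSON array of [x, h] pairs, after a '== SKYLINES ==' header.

== SKYLINES ==
[[5,3],[11,0]]
[[5,3],[11,0],[17,10],[37,0]]
[[5,3],[11,0],[17,10],[37,3],[41,0]]
[[5,3],[11,0],[17,10],[37,3],[41,0]]
[[5,3],[11,0],[17,10],[37,3],[41,15],[44,0]]
[[5,3],[8,18],[17,10],[37,3],[41,15],[44,0]]
[[5,3],[8,18],[10,20],[17,10],[37,3],[41,15],[44,0]]
[[5,3],[8,18],[10,20],[17,10],[37,3],[41,15],[44,0]]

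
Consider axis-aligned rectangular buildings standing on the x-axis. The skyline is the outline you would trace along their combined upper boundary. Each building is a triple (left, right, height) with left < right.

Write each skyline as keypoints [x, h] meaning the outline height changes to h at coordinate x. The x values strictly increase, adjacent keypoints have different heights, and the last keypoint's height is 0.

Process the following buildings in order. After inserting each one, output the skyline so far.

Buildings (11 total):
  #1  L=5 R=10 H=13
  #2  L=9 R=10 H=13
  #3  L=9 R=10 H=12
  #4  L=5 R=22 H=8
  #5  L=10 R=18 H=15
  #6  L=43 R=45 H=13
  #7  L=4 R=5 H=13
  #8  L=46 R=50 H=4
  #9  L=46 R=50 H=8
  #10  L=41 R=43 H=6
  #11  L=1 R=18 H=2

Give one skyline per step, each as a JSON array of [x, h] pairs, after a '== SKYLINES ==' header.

== SKYLINES ==
[[5,13],[10,0]]
[[5,13],[10,0]]
[[5,13],[10,0]]
[[5,13],[10,8],[22,0]]
[[5,13],[10,15],[18,8],[22,0]]
[[5,13],[10,15],[18,8],[22,0],[43,13],[45,0]]
[[4,13],[10,15],[18,8],[22,0],[43,13],[45,0]]
[[4,13],[10,15],[18,8],[22,0],[43,13],[45,0],[46,4],[50,0]]
[[4,13],[10,15],[18,8],[22,0],[43,13],[45,0],[46,8],[50,0]]
[[4,13],[10,15],[18,8],[22,0],[41,6],[43,13],[45,0],[46,8],[50,0]]
[[1,2],[4,13],[10,15],[18,8],[22,0],[41,6],[43,13],[45,0],[46,8],[50,0]]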